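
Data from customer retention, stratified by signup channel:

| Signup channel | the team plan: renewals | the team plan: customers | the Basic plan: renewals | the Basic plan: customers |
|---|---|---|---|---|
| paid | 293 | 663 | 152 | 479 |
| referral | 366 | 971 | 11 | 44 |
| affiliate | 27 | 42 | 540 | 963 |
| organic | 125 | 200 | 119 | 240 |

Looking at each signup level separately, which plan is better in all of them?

Paid: the team plan 293/663 = 44.2%, the Basic plan 152/479 = 31.7% → the team plan
Referral: the team plan 366/971 = 37.7%, the Basic plan 11/44 = 25.0% → the team plan
Affiliate: the team plan 27/42 = 64.3%, the Basic plan 540/963 = 56.1% → the team plan
Organic: the team plan 125/200 = 62.5%, the Basic plan 119/240 = 49.6% → the team plan
The team plan has the higher rate in all 4 groups.

the team plan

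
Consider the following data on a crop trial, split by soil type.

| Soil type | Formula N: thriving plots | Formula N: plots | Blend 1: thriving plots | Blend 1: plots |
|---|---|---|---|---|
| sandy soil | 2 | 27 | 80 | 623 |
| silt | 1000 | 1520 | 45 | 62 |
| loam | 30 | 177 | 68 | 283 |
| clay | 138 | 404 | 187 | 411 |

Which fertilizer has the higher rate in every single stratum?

Blend 1

Sandy soil: Formula N 2/27 = 7.4%, Blend 1 80/623 = 12.8% → Blend 1
Silt: Formula N 1000/1520 = 65.8%, Blend 1 45/62 = 72.6% → Blend 1
Loam: Formula N 30/177 = 16.9%, Blend 1 68/283 = 24.0% → Blend 1
Clay: Formula N 138/404 = 34.2%, Blend 1 187/411 = 45.5% → Blend 1
Blend 1 has the higher rate in all 4 groups.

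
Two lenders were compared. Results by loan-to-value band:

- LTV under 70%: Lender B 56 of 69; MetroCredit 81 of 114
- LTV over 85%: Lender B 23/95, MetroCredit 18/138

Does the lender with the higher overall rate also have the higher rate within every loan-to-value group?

LTV under 70%: Lender B 56/69 = 81.2%, MetroCredit 81/114 = 71.1% → Lender B
LTV over 85%: Lender B 23/95 = 24.2%, MetroCredit 18/138 = 13.0% → Lender B
Overall: Lender B 79/164 = 48.2%, MetroCredit 99/252 = 39.3% → Lender B
Lender B wins overall and in every loan-to-value group — no reversal.

Yes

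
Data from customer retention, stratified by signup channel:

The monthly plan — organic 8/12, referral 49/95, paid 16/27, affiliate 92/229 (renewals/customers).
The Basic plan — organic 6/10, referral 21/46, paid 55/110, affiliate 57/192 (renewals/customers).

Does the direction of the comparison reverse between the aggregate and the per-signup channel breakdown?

No

Organic: the monthly plan 8/12 = 66.7%, the Basic plan 6/10 = 60.0% → the monthly plan
Referral: the monthly plan 49/95 = 51.6%, the Basic plan 21/46 = 45.7% → the monthly plan
Paid: the monthly plan 16/27 = 59.3%, the Basic plan 55/110 = 50.0% → the monthly plan
Affiliate: the monthly plan 92/229 = 40.2%, the Basic plan 57/192 = 29.7% → the monthly plan
Overall: the monthly plan 165/363 = 45.5%, the Basic plan 139/358 = 38.8% → the monthly plan
The monthly plan wins overall and in every signup group — no reversal.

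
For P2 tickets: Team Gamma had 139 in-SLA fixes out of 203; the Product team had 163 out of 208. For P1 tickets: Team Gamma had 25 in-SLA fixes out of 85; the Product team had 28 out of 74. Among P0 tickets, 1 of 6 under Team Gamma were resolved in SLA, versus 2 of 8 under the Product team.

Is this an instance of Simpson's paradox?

P2: Team Gamma 139/203 = 68.5%, the Product team 163/208 = 78.4% → the Product team
P1: Team Gamma 25/85 = 29.4%, the Product team 28/74 = 37.8% → the Product team
P0: Team Gamma 1/6 = 16.7%, the Product team 2/8 = 25.0% → the Product team
Overall: Team Gamma 165/294 = 56.1%, the Product team 193/290 = 66.6% → the Product team
The Product team wins overall and in every ticket group — no reversal.

No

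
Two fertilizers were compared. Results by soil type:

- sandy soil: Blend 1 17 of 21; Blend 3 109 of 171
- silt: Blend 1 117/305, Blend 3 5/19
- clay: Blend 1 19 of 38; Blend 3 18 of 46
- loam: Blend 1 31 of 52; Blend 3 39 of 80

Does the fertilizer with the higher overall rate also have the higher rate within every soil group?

Sandy soil: Blend 1 17/21 = 81.0%, Blend 3 109/171 = 63.7% → Blend 1
Silt: Blend 1 117/305 = 38.4%, Blend 3 5/19 = 26.3% → Blend 1
Clay: Blend 1 19/38 = 50.0%, Blend 3 18/46 = 39.1% → Blend 1
Loam: Blend 1 31/52 = 59.6%, Blend 3 39/80 = 48.8% → Blend 1
Overall: Blend 1 184/416 = 44.2%, Blend 3 171/316 = 54.1% → Blend 3
Blend 1 wins each soil group but Blend 3 wins overall — the comparison reverses. Blend 1's plots skew toward silt, which has a lower base rate.

No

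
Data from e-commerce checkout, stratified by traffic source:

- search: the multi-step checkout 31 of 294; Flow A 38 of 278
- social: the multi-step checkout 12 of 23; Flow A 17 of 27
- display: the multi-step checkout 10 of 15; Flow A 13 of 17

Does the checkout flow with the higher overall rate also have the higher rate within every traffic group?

Search: the multi-step checkout 31/294 = 10.5%, Flow A 38/278 = 13.7% → Flow A
Social: the multi-step checkout 12/23 = 52.2%, Flow A 17/27 = 63.0% → Flow A
Display: the multi-step checkout 10/15 = 66.7%, Flow A 13/17 = 76.5% → Flow A
Overall: the multi-step checkout 53/332 = 16.0%, Flow A 68/322 = 21.1% → Flow A
Flow A wins overall and in every traffic group — no reversal.

Yes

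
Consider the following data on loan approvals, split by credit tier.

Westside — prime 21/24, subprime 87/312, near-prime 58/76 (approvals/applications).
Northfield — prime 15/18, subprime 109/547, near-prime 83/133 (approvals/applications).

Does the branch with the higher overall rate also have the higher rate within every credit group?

Prime: Westside 21/24 = 87.5%, Northfield 15/18 = 83.3% → Westside
Subprime: Westside 87/312 = 27.9%, Northfield 109/547 = 19.9% → Westside
Near-prime: Westside 58/76 = 76.3%, Northfield 83/133 = 62.4% → Westside
Overall: Westside 166/412 = 40.3%, Northfield 207/698 = 29.7% → Westside
Westside wins overall and in every credit group — no reversal.

Yes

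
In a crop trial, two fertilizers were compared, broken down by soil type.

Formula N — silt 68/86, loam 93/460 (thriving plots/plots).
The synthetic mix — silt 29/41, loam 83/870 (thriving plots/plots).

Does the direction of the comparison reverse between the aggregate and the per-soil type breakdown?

No

Silt: Formula N 68/86 = 79.1%, the synthetic mix 29/41 = 70.7% → Formula N
Loam: Formula N 93/460 = 20.2%, the synthetic mix 83/870 = 9.5% → Formula N
Overall: Formula N 161/546 = 29.5%, the synthetic mix 112/911 = 12.3% → Formula N
Formula N wins overall and in every soil group — no reversal.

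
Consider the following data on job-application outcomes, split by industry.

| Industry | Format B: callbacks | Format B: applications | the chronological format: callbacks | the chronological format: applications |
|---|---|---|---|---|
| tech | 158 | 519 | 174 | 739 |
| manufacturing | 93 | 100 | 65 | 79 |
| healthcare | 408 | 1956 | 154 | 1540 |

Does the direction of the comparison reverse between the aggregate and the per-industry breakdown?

Tech: Format B 158/519 = 30.4%, the chronological format 174/739 = 23.5% → Format B
Manufacturing: Format B 93/100 = 93.0%, the chronological format 65/79 = 82.3% → Format B
Healthcare: Format B 408/1956 = 20.9%, the chronological format 154/1540 = 10.0% → Format B
Overall: Format B 659/2575 = 25.6%, the chronological format 393/2358 = 16.7% → Format B
Format B wins overall and in every industry group — no reversal.

No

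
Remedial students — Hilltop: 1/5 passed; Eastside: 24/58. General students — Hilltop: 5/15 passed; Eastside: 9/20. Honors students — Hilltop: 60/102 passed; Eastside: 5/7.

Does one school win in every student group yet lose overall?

Remedial: Hilltop 1/5 = 20.0%, Eastside 24/58 = 41.4% → Eastside
General: Hilltop 5/15 = 33.3%, Eastside 9/20 = 45.0% → Eastside
Honors: Hilltop 60/102 = 58.8%, Eastside 5/7 = 71.4% → Eastside
Overall: Hilltop 66/122 = 54.1%, Eastside 38/85 = 44.7% → Hilltop
Eastside wins each student group but Hilltop wins overall — the comparison reverses. Eastside's students skew toward remedial, which has a lower base rate.

Yes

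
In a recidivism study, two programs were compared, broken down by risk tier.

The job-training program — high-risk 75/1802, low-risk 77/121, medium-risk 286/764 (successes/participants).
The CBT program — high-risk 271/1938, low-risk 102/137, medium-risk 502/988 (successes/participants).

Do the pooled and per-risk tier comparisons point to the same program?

High-risk: the job-training program 75/1802 = 4.2%, the CBT program 271/1938 = 14.0% → the CBT program
Low-risk: the job-training program 77/121 = 63.6%, the CBT program 102/137 = 74.5% → the CBT program
Medium-risk: the job-training program 286/764 = 37.4%, the CBT program 502/988 = 50.8% → the CBT program
Overall: the job-training program 438/2687 = 16.3%, the CBT program 875/3063 = 28.6% → the CBT program
The CBT program wins overall and in every risk group — no reversal.

Yes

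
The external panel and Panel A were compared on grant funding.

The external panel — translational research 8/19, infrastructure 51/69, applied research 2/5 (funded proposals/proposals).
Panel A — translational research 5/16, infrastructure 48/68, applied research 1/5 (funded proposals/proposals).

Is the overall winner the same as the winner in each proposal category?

Yes

Translational research: the external panel 8/19 = 42.1%, Panel A 5/16 = 31.2% → the external panel
Infrastructure: the external panel 51/69 = 73.9%, Panel A 48/68 = 70.6% → the external panel
Applied research: the external panel 2/5 = 40.0%, Panel A 1/5 = 20.0% → the external panel
Overall: the external panel 61/93 = 65.6%, Panel A 54/89 = 60.7% → the external panel
The external panel wins overall and in every proposal group — no reversal.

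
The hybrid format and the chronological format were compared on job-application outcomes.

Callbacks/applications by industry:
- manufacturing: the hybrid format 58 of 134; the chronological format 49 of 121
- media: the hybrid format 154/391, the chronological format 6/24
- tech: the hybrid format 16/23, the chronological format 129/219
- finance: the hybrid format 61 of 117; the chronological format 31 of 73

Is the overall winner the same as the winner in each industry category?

Manufacturing: the hybrid format 58/134 = 43.3%, the chronological format 49/121 = 40.5% → the hybrid format
Media: the hybrid format 154/391 = 39.4%, the chronological format 6/24 = 25.0% → the hybrid format
Tech: the hybrid format 16/23 = 69.6%, the chronological format 129/219 = 58.9% → the hybrid format
Finance: the hybrid format 61/117 = 52.1%, the chronological format 31/73 = 42.5% → the hybrid format
Overall: the hybrid format 289/665 = 43.5%, the chronological format 215/437 = 49.2% → the chronological format
The hybrid format wins each industry group but the chronological format wins overall — the comparison reverses. The hybrid format's applications skew toward media, which has a lower base rate.

No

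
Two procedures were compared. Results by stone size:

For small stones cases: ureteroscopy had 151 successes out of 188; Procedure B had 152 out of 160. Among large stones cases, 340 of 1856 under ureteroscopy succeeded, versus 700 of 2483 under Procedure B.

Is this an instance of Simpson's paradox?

No

Small stones: ureteroscopy 151/188 = 80.3%, Procedure B 152/160 = 95.0% → Procedure B
Large stones: ureteroscopy 340/1856 = 18.3%, Procedure B 700/2483 = 28.2% → Procedure B
Overall: ureteroscopy 491/2044 = 24.0%, Procedure B 852/2643 = 32.2% → Procedure B
Procedure B wins overall and in every stone group — no reversal.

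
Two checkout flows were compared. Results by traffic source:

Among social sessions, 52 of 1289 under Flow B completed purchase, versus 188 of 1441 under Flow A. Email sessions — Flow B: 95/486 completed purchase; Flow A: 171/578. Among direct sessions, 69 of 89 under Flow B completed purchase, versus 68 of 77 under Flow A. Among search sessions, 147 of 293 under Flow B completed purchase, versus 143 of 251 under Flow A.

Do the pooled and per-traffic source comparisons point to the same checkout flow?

Yes

Social: Flow B 52/1289 = 4.0%, Flow A 188/1441 = 13.0% → Flow A
Email: Flow B 95/486 = 19.5%, Flow A 171/578 = 29.6% → Flow A
Direct: Flow B 69/89 = 77.5%, Flow A 68/77 = 88.3% → Flow A
Search: Flow B 147/293 = 50.2%, Flow A 143/251 = 57.0% → Flow A
Overall: Flow B 363/2157 = 16.8%, Flow A 570/2347 = 24.3% → Flow A
Flow A wins overall and in every traffic group — no reversal.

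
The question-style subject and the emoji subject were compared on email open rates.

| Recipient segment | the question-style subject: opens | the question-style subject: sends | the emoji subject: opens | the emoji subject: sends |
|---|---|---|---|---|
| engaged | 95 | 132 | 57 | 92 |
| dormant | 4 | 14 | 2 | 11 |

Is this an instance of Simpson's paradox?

No

Engaged: the question-style subject 95/132 = 72.0%, the emoji subject 57/92 = 62.0% → the question-style subject
Dormant: the question-style subject 4/14 = 28.6%, the emoji subject 2/11 = 18.2% → the question-style subject
Overall: the question-style subject 99/146 = 67.8%, the emoji subject 59/103 = 57.3% → the question-style subject
The question-style subject wins overall and in every recipient group — no reversal.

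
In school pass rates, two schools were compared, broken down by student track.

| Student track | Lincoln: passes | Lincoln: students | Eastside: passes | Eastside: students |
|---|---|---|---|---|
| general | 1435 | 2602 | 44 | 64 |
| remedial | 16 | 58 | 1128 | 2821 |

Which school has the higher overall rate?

General: Lincoln 1435/2602 = 55.1%, Eastside 44/64 = 68.8% → Eastside
Remedial: Lincoln 16/58 = 27.6%, Eastside 1128/2821 = 40.0% → Eastside
Overall: Lincoln 1451/2660 = 54.5%, Eastside 1172/2885 = 40.6% → Lincoln
(Eastside wins every student group but Lincoln wins overall — Eastside's students skew toward the low-rate remedial group.)

Lincoln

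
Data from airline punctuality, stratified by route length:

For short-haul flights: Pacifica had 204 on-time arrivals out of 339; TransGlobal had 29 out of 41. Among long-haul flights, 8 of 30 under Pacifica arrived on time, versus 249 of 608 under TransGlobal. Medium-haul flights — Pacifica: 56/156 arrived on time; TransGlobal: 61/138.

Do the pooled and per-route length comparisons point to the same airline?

Short-haul: Pacifica 204/339 = 60.2%, TransGlobal 29/41 = 70.7% → TransGlobal
Long-haul: Pacifica 8/30 = 26.7%, TransGlobal 249/608 = 41.0% → TransGlobal
Medium-haul: Pacifica 56/156 = 35.9%, TransGlobal 61/138 = 44.2% → TransGlobal
Overall: Pacifica 268/525 = 51.0%, TransGlobal 339/787 = 43.1% → Pacifica
TransGlobal wins each route group but Pacifica wins overall — the comparison reverses. TransGlobal's flights skew toward long-haul, which has a lower base rate.

No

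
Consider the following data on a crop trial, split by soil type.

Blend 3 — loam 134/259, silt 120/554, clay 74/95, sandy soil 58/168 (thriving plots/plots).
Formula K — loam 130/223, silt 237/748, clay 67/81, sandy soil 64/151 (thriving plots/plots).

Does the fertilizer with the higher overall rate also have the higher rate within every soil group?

Loam: Blend 3 134/259 = 51.7%, Formula K 130/223 = 58.3% → Formula K
Silt: Blend 3 120/554 = 21.7%, Formula K 237/748 = 31.7% → Formula K
Clay: Blend 3 74/95 = 77.9%, Formula K 67/81 = 82.7% → Formula K
Sandy soil: Blend 3 58/168 = 34.5%, Formula K 64/151 = 42.4% → Formula K
Overall: Blend 3 386/1076 = 35.9%, Formula K 498/1203 = 41.4% → Formula K
Formula K wins overall and in every soil group — no reversal.

Yes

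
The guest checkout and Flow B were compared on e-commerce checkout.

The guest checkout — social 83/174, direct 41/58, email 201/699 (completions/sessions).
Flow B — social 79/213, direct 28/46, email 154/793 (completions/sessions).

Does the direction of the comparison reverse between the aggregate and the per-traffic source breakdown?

No

Social: the guest checkout 83/174 = 47.7%, Flow B 79/213 = 37.1% → the guest checkout
Direct: the guest checkout 41/58 = 70.7%, Flow B 28/46 = 60.9% → the guest checkout
Email: the guest checkout 201/699 = 28.8%, Flow B 154/793 = 19.4% → the guest checkout
Overall: the guest checkout 325/931 = 34.9%, Flow B 261/1052 = 24.8% → the guest checkout
The guest checkout wins overall and in every traffic group — no reversal.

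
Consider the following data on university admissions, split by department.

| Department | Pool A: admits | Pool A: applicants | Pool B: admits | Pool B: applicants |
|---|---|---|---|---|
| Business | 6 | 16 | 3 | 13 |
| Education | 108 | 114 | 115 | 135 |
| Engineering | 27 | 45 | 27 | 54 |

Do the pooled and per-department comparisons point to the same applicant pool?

Yes

Business: Pool A 6/16 = 37.5%, Pool B 3/13 = 23.1% → Pool A
Education: Pool A 108/114 = 94.7%, Pool B 115/135 = 85.2% → Pool A
Engineering: Pool A 27/45 = 60.0%, Pool B 27/54 = 50.0% → Pool A
Overall: Pool A 141/175 = 80.6%, Pool B 145/202 = 71.8% → Pool A
Pool A wins overall and in every department group — no reversal.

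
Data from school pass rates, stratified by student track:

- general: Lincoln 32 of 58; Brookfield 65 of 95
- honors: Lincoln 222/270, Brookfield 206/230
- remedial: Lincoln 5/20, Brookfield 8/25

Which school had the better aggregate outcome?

Brookfield

General: Lincoln 32/58 = 55.2%, Brookfield 65/95 = 68.4% → Brookfield
Honors: Lincoln 222/270 = 82.2%, Brookfield 206/230 = 89.6% → Brookfield
Remedial: Lincoln 5/20 = 25.0%, Brookfield 8/25 = 32.0% → Brookfield
Overall: Lincoln 259/348 = 74.4%, Brookfield 279/350 = 79.7% → Brookfield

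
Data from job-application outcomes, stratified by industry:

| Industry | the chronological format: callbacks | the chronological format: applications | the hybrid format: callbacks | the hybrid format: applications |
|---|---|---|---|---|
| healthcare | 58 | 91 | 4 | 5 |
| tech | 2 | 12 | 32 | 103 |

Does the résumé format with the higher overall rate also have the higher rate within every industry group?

No

Healthcare: the chronological format 58/91 = 63.7%, the hybrid format 4/5 = 80.0% → the hybrid format
Tech: the chronological format 2/12 = 16.7%, the hybrid format 32/103 = 31.1% → the hybrid format
Overall: the chronological format 60/103 = 58.3%, the hybrid format 36/108 = 33.3% → the chronological format
The hybrid format wins each industry group but the chronological format wins overall — the comparison reverses. The hybrid format's applications skew toward tech, which has a lower base rate.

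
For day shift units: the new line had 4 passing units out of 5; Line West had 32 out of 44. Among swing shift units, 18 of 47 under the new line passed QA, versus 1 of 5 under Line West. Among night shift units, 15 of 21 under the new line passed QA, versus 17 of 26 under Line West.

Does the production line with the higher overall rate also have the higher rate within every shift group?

No

Day shift: the new line 4/5 = 80.0%, Line West 32/44 = 72.7% → the new line
Swing shift: the new line 18/47 = 38.3%, Line West 1/5 = 20.0% → the new line
Night shift: the new line 15/21 = 71.4%, Line West 17/26 = 65.4% → the new line
Overall: the new line 37/73 = 50.7%, Line West 50/75 = 66.7% → Line West
The new line wins each shift group but Line West wins overall — the comparison reverses. The new line's units skew toward swing shift, which has a lower base rate.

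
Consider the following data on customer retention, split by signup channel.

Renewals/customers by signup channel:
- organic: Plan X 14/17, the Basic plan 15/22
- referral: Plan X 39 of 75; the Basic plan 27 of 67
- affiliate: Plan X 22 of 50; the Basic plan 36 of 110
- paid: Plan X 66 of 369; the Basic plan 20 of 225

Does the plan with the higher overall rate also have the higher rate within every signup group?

Organic: Plan X 14/17 = 82.4%, the Basic plan 15/22 = 68.2% → Plan X
Referral: Plan X 39/75 = 52.0%, the Basic plan 27/67 = 40.3% → Plan X
Affiliate: Plan X 22/50 = 44.0%, the Basic plan 36/110 = 32.7% → Plan X
Paid: Plan X 66/369 = 17.9%, the Basic plan 20/225 = 8.9% → Plan X
Overall: Plan X 141/511 = 27.6%, the Basic plan 98/424 = 23.1% → Plan X
Plan X wins overall and in every signup group — no reversal.

Yes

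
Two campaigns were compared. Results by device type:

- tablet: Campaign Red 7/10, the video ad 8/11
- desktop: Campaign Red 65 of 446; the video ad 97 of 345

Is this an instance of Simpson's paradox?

No

Tablet: Campaign Red 7/10 = 70.0%, the video ad 8/11 = 72.7% → the video ad
Desktop: Campaign Red 65/446 = 14.6%, the video ad 97/345 = 28.1% → the video ad
Overall: Campaign Red 72/456 = 15.8%, the video ad 105/356 = 29.5% → the video ad
The video ad wins overall and in every device group — no reversal.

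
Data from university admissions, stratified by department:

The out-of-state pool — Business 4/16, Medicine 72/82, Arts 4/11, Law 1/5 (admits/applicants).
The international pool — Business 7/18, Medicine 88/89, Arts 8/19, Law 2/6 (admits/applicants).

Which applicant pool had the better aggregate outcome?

Business: the out-of-state pool 4/16 = 25.0%, the international pool 7/18 = 38.9% → the international pool
Medicine: the out-of-state pool 72/82 = 87.8%, the international pool 88/89 = 98.9% → the international pool
Arts: the out-of-state pool 4/11 = 36.4%, the international pool 8/19 = 42.1% → the international pool
Law: the out-of-state pool 1/5 = 20.0%, the international pool 2/6 = 33.3% → the international pool
Overall: the out-of-state pool 81/114 = 71.1%, the international pool 105/132 = 79.5% → the international pool

the international pool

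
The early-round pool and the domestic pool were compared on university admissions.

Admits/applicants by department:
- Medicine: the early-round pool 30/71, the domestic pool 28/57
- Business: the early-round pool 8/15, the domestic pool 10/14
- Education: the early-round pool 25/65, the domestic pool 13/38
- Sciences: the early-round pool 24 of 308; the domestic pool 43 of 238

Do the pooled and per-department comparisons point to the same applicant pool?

Medicine: the early-round pool 30/71 = 42.3%, the domestic pool 28/57 = 49.1% → the domestic pool
Business: the early-round pool 8/15 = 53.3%, the domestic pool 10/14 = 71.4% → the domestic pool
Education: the early-round pool 25/65 = 38.5%, the domestic pool 13/38 = 34.2% → the early-round pool
Sciences: the early-round pool 24/308 = 7.8%, the domestic pool 43/238 = 18.1% → the domestic pool
Overall: the early-round pool 87/459 = 19.0%, the domestic pool 94/347 = 27.1% → the domestic pool
Neither sweeps: the early-round pool wins 1 of 4 groups, the domestic pool wins 3. The domestic pool wins overall but not every group — no Simpson reversal.

No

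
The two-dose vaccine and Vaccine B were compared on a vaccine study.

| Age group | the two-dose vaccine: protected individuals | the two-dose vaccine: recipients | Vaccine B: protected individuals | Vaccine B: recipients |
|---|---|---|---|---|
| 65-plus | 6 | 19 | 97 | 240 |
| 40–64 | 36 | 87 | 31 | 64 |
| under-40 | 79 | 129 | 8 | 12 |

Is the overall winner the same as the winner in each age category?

No

65-plus: the two-dose vaccine 6/19 = 31.6%, Vaccine B 97/240 = 40.4% → Vaccine B
40–64: the two-dose vaccine 36/87 = 41.4%, Vaccine B 31/64 = 48.4% → Vaccine B
Under-40: the two-dose vaccine 79/129 = 61.2%, Vaccine B 8/12 = 66.7% → Vaccine B
Overall: the two-dose vaccine 121/235 = 51.5%, Vaccine B 136/316 = 43.0% → the two-dose vaccine
Vaccine B wins each age group but the two-dose vaccine wins overall — the comparison reverses. Vaccine B's recipients skew toward 65-plus, which has a lower base rate.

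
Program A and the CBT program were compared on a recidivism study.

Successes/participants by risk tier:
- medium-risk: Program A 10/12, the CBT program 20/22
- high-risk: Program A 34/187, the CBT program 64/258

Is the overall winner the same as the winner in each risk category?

Yes

Medium-risk: Program A 10/12 = 83.3%, the CBT program 20/22 = 90.9% → the CBT program
High-risk: Program A 34/187 = 18.2%, the CBT program 64/258 = 24.8% → the CBT program
Overall: Program A 44/199 = 22.1%, the CBT program 84/280 = 30.0% → the CBT program
The CBT program wins overall and in every risk group — no reversal.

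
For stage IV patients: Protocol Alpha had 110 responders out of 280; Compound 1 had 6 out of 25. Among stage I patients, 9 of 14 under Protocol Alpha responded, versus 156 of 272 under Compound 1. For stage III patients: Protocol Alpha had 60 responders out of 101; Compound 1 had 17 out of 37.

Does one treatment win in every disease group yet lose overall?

Stage IV: Protocol Alpha 110/280 = 39.3%, Compound 1 6/25 = 24.0% → Protocol Alpha
Stage I: Protocol Alpha 9/14 = 64.3%, Compound 1 156/272 = 57.4% → Protocol Alpha
Stage III: Protocol Alpha 60/101 = 59.4%, Compound 1 17/37 = 45.9% → Protocol Alpha
Overall: Protocol Alpha 179/395 = 45.3%, Compound 1 179/334 = 53.6% → Compound 1
Protocol Alpha wins each disease group but Compound 1 wins overall — the comparison reverses. Protocol Alpha's patients skew toward stage IV, which has a lower base rate.

Yes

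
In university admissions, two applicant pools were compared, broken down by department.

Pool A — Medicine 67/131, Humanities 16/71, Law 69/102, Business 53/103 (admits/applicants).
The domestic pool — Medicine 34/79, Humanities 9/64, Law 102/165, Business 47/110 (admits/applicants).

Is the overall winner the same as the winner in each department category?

Medicine: Pool A 67/131 = 51.1%, the domestic pool 34/79 = 43.0% → Pool A
Humanities: Pool A 16/71 = 22.5%, the domestic pool 9/64 = 14.1% → Pool A
Law: Pool A 69/102 = 67.6%, the domestic pool 102/165 = 61.8% → Pool A
Business: Pool A 53/103 = 51.5%, the domestic pool 47/110 = 42.7% → Pool A
Overall: Pool A 205/407 = 50.4%, the domestic pool 192/418 = 45.9% → Pool A
Pool A wins overall and in every department group — no reversal.

Yes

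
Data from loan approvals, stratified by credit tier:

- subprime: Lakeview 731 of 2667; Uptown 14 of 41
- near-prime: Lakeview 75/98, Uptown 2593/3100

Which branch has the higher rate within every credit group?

Uptown

Subprime: Lakeview 731/2667 = 27.4%, Uptown 14/41 = 34.1% → Uptown
Near-prime: Lakeview 75/98 = 76.5%, Uptown 2593/3100 = 83.6% → Uptown
Uptown has the higher rate in both groups.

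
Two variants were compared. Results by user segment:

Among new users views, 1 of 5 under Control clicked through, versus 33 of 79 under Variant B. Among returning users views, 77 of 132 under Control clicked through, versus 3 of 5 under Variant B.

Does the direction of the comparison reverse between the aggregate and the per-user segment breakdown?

New users: Control 1/5 = 20.0%, Variant B 33/79 = 41.8% → Variant B
Returning users: Control 77/132 = 58.3%, Variant B 3/5 = 60.0% → Variant B
Overall: Control 78/137 = 56.9%, Variant B 36/84 = 42.9% → Control
Variant B wins each user group but Control wins overall — the comparison reverses. Variant B's views skew toward new users, which has a lower base rate.

Yes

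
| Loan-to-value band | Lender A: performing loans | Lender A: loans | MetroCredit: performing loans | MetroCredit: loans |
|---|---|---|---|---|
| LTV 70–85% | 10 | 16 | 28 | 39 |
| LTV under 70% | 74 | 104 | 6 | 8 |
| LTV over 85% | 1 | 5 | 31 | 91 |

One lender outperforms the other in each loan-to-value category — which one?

LTV 70–85%: Lender A 10/16 = 62.5%, MetroCredit 28/39 = 71.8% → MetroCredit
LTV under 70%: Lender A 74/104 = 71.2%, MetroCredit 6/8 = 75.0% → MetroCredit
LTV over 85%: Lender A 1/5 = 20.0%, MetroCredit 31/91 = 34.1% → MetroCredit
MetroCredit has the higher rate in all 3 groups.

MetroCredit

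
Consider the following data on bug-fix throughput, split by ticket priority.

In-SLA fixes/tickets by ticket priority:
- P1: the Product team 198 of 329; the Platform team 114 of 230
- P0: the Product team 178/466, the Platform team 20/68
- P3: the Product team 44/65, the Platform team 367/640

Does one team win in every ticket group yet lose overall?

P1: the Product team 198/329 = 60.2%, the Platform team 114/230 = 49.6% → the Product team
P0: the Product team 178/466 = 38.2%, the Platform team 20/68 = 29.4% → the Product team
P3: the Product team 44/65 = 67.7%, the Platform team 367/640 = 57.3% → the Product team
Overall: the Product team 420/860 = 48.8%, the Platform team 501/938 = 53.4% → the Platform team
The Product team wins each ticket group but the Platform team wins overall — the comparison reverses. The Product team's tickets skew toward P0, which has a lower base rate.

Yes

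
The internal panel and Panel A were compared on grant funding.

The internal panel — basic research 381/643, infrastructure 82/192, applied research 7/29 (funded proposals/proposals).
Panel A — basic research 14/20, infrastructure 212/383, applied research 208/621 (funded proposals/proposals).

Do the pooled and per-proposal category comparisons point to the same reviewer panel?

No

Basic research: the internal panel 381/643 = 59.3%, Panel A 14/20 = 70.0% → Panel A
Infrastructure: the internal panel 82/192 = 42.7%, Panel A 212/383 = 55.4% → Panel A
Applied research: the internal panel 7/29 = 24.1%, Panel A 208/621 = 33.5% → Panel A
Overall: the internal panel 470/864 = 54.4%, Panel A 434/1024 = 42.4% → the internal panel
Panel A wins each proposal group but the internal panel wins overall — the comparison reverses. Panel A's proposals skew toward applied research, which has a lower base rate.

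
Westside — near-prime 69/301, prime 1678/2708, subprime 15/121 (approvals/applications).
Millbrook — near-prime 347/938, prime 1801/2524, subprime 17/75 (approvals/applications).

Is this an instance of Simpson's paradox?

No

Near-prime: Westside 69/301 = 22.9%, Millbrook 347/938 = 37.0% → Millbrook
Prime: Westside 1678/2708 = 62.0%, Millbrook 1801/2524 = 71.4% → Millbrook
Subprime: Westside 15/121 = 12.4%, Millbrook 17/75 = 22.7% → Millbrook
Overall: Westside 1762/3130 = 56.3%, Millbrook 2165/3537 = 61.2% → Millbrook
Millbrook wins overall and in every credit group — no reversal.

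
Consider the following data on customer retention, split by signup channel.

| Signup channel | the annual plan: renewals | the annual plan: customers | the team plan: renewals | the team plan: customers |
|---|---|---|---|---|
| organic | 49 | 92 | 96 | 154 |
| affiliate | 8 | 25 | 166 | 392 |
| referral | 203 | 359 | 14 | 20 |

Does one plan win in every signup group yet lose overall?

Organic: the annual plan 49/92 = 53.3%, the team plan 96/154 = 62.3% → the team plan
Affiliate: the annual plan 8/25 = 32.0%, the team plan 166/392 = 42.3% → the team plan
Referral: the annual plan 203/359 = 56.5%, the team plan 14/20 = 70.0% → the team plan
Overall: the annual plan 260/476 = 54.6%, the team plan 276/566 = 48.8% → the annual plan
The team plan wins each signup group but the annual plan wins overall — the comparison reverses. The team plan's customers skew toward affiliate, which has a lower base rate.

Yes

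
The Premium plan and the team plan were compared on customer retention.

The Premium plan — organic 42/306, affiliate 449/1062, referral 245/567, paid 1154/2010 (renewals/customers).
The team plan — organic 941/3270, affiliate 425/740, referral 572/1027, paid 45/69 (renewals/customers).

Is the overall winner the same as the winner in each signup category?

No

Organic: the Premium plan 42/306 = 13.7%, the team plan 941/3270 = 28.8% → the team plan
Affiliate: the Premium plan 449/1062 = 42.3%, the team plan 425/740 = 57.4% → the team plan
Referral: the Premium plan 245/567 = 43.2%, the team plan 572/1027 = 55.7% → the team plan
Paid: the Premium plan 1154/2010 = 57.4%, the team plan 45/69 = 65.2% → the team plan
Overall: the Premium plan 1890/3945 = 47.9%, the team plan 1983/5106 = 38.8% → the Premium plan
The team plan wins each signup group but the Premium plan wins overall — the comparison reverses. The team plan's customers skew toward organic, which has a lower base rate.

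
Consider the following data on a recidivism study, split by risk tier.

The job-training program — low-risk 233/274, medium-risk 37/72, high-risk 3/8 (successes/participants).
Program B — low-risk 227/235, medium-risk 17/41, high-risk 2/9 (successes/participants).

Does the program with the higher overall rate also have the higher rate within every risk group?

Low-risk: the job-training program 233/274 = 85.0%, Program B 227/235 = 96.6% → Program B
Medium-risk: the job-training program 37/72 = 51.4%, Program B 17/41 = 41.5% → the job-training program
High-risk: the job-training program 3/8 = 37.5%, Program B 2/9 = 22.2% → the job-training program
Overall: the job-training program 273/354 = 77.1%, Program B 246/285 = 86.3% → Program B
Neither sweeps: the job-training program wins 2 of 3 groups, Program B wins 1. Program B wins overall but not every group — no Simpson reversal.

No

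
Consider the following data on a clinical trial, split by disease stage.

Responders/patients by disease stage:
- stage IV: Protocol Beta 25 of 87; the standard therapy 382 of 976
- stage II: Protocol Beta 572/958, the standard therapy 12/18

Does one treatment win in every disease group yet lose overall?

Stage IV: Protocol Beta 25/87 = 28.7%, the standard therapy 382/976 = 39.1% → the standard therapy
Stage II: Protocol Beta 572/958 = 59.7%, the standard therapy 12/18 = 66.7% → the standard therapy
Overall: Protocol Beta 597/1045 = 57.1%, the standard therapy 394/994 = 39.6% → Protocol Beta
The standard therapy wins each disease group but Protocol Beta wins overall — the comparison reverses. The standard therapy's patients skew toward stage IV, which has a lower base rate.

Yes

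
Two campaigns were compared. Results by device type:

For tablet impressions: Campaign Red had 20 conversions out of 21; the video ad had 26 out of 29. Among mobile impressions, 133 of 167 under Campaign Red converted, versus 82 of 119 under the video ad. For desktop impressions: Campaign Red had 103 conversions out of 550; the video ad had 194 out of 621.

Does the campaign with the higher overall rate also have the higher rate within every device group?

No

Tablet: Campaign Red 20/21 = 95.2%, the video ad 26/29 = 89.7% → Campaign Red
Mobile: Campaign Red 133/167 = 79.6%, the video ad 82/119 = 68.9% → Campaign Red
Desktop: Campaign Red 103/550 = 18.7%, the video ad 194/621 = 31.2% → the video ad
Overall: Campaign Red 256/738 = 34.7%, the video ad 302/769 = 39.3% → the video ad
Neither sweeps: Campaign Red wins 2 of 3 groups, the video ad wins 1. The video ad wins overall but not every group — no Simpson reversal.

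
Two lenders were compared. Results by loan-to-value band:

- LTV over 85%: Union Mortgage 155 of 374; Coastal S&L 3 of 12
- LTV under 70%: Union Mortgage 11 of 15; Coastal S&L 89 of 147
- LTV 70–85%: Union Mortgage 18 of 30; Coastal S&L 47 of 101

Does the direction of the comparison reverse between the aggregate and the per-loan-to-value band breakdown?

LTV over 85%: Union Mortgage 155/374 = 41.4%, Coastal S&L 3/12 = 25.0% → Union Mortgage
LTV under 70%: Union Mortgage 11/15 = 73.3%, Coastal S&L 89/147 = 60.5% → Union Mortgage
LTV 70–85%: Union Mortgage 18/30 = 60.0%, Coastal S&L 47/101 = 46.5% → Union Mortgage
Overall: Union Mortgage 184/419 = 43.9%, Coastal S&L 139/260 = 53.5% → Coastal S&L
Union Mortgage wins each loan-to-value group but Coastal S&L wins overall — the comparison reverses. Union Mortgage's loans skew toward LTV over 85%, which has a lower base rate.

Yes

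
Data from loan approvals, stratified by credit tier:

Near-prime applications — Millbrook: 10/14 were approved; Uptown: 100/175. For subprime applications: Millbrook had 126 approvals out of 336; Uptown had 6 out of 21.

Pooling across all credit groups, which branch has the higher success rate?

Near-prime: Millbrook 10/14 = 71.4%, Uptown 100/175 = 57.1% → Millbrook
Subprime: Millbrook 126/336 = 37.5%, Uptown 6/21 = 28.6% → Millbrook
Overall: Millbrook 136/350 = 38.9%, Uptown 106/196 = 54.1% → Uptown
(Millbrook wins every credit group but Uptown wins overall — Millbrook's applications skew toward the low-rate subprime group.)

Uptown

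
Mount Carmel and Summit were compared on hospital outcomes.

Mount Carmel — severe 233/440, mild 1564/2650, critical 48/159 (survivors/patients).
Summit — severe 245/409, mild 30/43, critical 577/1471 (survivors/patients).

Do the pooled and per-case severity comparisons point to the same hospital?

Severe: Mount Carmel 233/440 = 53.0%, Summit 245/409 = 59.9% → Summit
Mild: Mount Carmel 1564/2650 = 59.0%, Summit 30/43 = 69.8% → Summit
Critical: Mount Carmel 48/159 = 30.2%, Summit 577/1471 = 39.2% → Summit
Overall: Mount Carmel 1845/3249 = 56.8%, Summit 852/1923 = 44.3% → Mount Carmel
Summit wins each case group but Mount Carmel wins overall — the comparison reverses. Summit's patients skew toward critical, which has a lower base rate.

No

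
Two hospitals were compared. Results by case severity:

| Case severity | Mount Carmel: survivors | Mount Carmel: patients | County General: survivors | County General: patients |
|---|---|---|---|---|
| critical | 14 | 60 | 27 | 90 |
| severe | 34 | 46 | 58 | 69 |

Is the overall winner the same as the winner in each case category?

Critical: Mount Carmel 14/60 = 23.3%, County General 27/90 = 30.0% → County General
Severe: Mount Carmel 34/46 = 73.9%, County General 58/69 = 84.1% → County General
Overall: Mount Carmel 48/106 = 45.3%, County General 85/159 = 53.5% → County General
County General wins overall and in every case group — no reversal.

Yes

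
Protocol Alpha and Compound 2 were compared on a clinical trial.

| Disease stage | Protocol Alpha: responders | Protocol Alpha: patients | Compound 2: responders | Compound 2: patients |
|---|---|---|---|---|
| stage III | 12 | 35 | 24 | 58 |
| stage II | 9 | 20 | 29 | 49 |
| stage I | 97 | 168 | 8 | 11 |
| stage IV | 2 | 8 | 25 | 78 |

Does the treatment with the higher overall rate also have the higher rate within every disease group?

No

Stage III: Protocol Alpha 12/35 = 34.3%, Compound 2 24/58 = 41.4% → Compound 2
Stage II: Protocol Alpha 9/20 = 45.0%, Compound 2 29/49 = 59.2% → Compound 2
Stage I: Protocol Alpha 97/168 = 57.7%, Compound 2 8/11 = 72.7% → Compound 2
Stage IV: Protocol Alpha 2/8 = 25.0%, Compound 2 25/78 = 32.1% → Compound 2
Overall: Protocol Alpha 120/231 = 51.9%, Compound 2 86/196 = 43.9% → Protocol Alpha
Compound 2 wins each disease group but Protocol Alpha wins overall — the comparison reverses. Compound 2's patients skew toward stage IV, which has a lower base rate.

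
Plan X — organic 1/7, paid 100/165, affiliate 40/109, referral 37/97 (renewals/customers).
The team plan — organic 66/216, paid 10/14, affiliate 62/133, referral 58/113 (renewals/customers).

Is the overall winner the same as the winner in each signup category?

Organic: Plan X 1/7 = 14.3%, the team plan 66/216 = 30.6% → the team plan
Paid: Plan X 100/165 = 60.6%, the team plan 10/14 = 71.4% → the team plan
Affiliate: Plan X 40/109 = 36.7%, the team plan 62/133 = 46.6% → the team plan
Referral: Plan X 37/97 = 38.1%, the team plan 58/113 = 51.3% → the team plan
Overall: Plan X 178/378 = 47.1%, the team plan 196/476 = 41.2% → Plan X
The team plan wins each signup group but Plan X wins overall — the comparison reverses. The team plan's customers skew toward organic, which has a lower base rate.

No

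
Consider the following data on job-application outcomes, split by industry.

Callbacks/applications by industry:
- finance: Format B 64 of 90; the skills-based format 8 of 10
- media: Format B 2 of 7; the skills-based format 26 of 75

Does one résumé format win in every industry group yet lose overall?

Finance: Format B 64/90 = 71.1%, the skills-based format 8/10 = 80.0% → the skills-based format
Media: Format B 2/7 = 28.6%, the skills-based format 26/75 = 34.7% → the skills-based format
Overall: Format B 66/97 = 68.0%, the skills-based format 34/85 = 40.0% → Format B
The skills-based format wins each industry group but Format B wins overall — the comparison reverses. The skills-based format's applications skew toward media, which has a lower base rate.

Yes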